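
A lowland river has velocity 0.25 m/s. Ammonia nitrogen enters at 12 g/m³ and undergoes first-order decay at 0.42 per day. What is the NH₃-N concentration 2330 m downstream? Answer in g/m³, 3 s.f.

11.5 g/m³

Travel time t = 2330 m / 0.25 m/s = 2330/0.25 = 9320 s = 0.1079 d.
First-order decay: C = 12·exp(−0.42·0.1079) = 12·0.9557 = 11.47 g/m³.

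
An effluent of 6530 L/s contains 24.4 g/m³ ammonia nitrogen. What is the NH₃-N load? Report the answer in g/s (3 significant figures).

159 g/s

6530 L/s = 6.53 m³/s.
Mass flux = Q·C = 6.53 m³/s × 24.4 g/m³ = 159.3 g/s.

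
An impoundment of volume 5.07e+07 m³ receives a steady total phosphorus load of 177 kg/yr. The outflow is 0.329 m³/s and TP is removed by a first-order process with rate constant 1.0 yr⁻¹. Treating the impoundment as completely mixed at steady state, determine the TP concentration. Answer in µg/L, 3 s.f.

2.90 µg/L

Outflow Q = 0.329 m³/s × 3.156e+07 s/yr = 1.038e+07 m³/yr.
Steady-state CSTR mass balance: W = Q·C + k·V·C, so C = W/(Q + kV).
Q + kV = 1.038e+07 + 1.0·5.07e+07 = 6.108e+07 m³/yr.
C = 177/6.108e+07 = 2.898e-06 kg/m³ = 0.002898 mg/L = 2.898 µg/L.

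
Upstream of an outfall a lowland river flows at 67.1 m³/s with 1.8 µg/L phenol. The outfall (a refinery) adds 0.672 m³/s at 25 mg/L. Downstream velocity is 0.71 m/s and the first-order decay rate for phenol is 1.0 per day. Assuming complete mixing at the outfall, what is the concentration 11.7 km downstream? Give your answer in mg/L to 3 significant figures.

1.8 µg/L = 0.0018 mg/L.
After complete mixing, C₀ = (0.672·25 + 67.1·0.0018) / 67.77 = 0.2497 mg/L.
Travel time t = 1.17e+04 m / 0.71 m/s = 1.648e+04 s = 0.1907 d.
C = 0.2497·exp(−1.0·0.1907) = 0.2497·0.8264 = 0.2063 mg/L.

0.206 mg/L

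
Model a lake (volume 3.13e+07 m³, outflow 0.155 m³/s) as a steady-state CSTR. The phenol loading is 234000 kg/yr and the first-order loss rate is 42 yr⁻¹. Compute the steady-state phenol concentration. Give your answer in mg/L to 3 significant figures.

Outflow Q = 0.155 m³/s × 3.156e+07 s/yr = 4.891e+06 m³/yr.
Steady-state CSTR mass balance: W = Q·C + k·V·C, so C = W/(Q + kV).
Q + kV = 4.891e+06 + 42·3.13e+07 = 1.319e+09 m³/yr.
C = 234000/1.319e+09 = 0.0001773 kg/m³ = 0.1773 mg/L.

0.177 mg/L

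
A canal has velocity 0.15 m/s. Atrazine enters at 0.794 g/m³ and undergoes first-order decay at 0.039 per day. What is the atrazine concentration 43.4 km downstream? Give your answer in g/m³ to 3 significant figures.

0.697 g/m³

Travel time t = 43.4 km / 0.15 m/s = 4.34e+04/0.15 = 2.893e+05 s = 3.349 d.
First-order decay: C = 0.794·exp(−0.039·3.349) = 0.794·0.8776 = 0.6968 g/m³.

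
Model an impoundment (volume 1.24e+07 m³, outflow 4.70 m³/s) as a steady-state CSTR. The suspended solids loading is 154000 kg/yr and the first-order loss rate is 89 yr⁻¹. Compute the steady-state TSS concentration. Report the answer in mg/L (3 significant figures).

Outflow Q = 4.70 m³/s × 3.156e+07 s/yr = 1.483e+08 m³/yr.
Steady-state CSTR mass balance: W = Q·C + k·V·C, so C = W/(Q + kV).
Q + kV = 1.483e+08 + 89·1.24e+07 = 1.252e+09 m³/yr.
C = 154000/1.252e+09 = 0.000123 kg/m³ = 0.123 mg/L.

0.123 mg/L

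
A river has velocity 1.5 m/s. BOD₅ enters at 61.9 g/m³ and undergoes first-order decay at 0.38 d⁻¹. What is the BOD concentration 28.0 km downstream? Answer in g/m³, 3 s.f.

Travel time t = 28.0 km / 1.5 m/s = 2.8e+04/1.5 = 1.867e+04 s = 0.216 d.
First-order decay: C = 61.9·exp(−0.38·0.216) = 61.9·0.9212 = 57.02 g/m³.

57.0 g/m³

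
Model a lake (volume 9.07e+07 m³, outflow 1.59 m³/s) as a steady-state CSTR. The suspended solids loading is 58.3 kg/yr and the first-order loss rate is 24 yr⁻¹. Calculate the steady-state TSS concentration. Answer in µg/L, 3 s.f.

Outflow Q = 1.59 m³/s × 3.156e+07 s/yr = 5.018e+07 m³/yr.
Steady-state CSTR mass balance: W = Q·C + k·V·C, so C = W/(Q + kV).
Q + kV = 5.018e+07 + 24·9.07e+07 = 2.227e+09 m³/yr.
C = 58.3/2.227e+09 = 2.618e-08 kg/m³ = 2.618e-05 mg/L = 0.02618 µg/L.

0.0262 µg/L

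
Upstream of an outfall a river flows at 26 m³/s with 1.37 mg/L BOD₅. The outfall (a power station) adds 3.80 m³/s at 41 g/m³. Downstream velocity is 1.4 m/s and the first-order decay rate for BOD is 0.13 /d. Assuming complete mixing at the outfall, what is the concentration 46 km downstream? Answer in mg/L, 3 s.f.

After complete mixing, C₀ = (3.8·41 + 26·1.37) / 29.8 = 6.423 mg/L.
Travel time t = 4.6e+04 m / 1.4 m/s = 3.286e+04 s = 0.3803 d.
C = 6.423·exp(−0.13·0.3803) = 6.423·0.9518 = 6.114 mg/L.

6.11 mg/L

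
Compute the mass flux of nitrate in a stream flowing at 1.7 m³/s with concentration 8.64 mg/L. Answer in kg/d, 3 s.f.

Mass flux = Q·C = 1.7 m³/s × 8.64 g/m³ = 14.69 g/s.
= 14.69 g/s × 86.4 = 1269 kg/d.

1270 kg/d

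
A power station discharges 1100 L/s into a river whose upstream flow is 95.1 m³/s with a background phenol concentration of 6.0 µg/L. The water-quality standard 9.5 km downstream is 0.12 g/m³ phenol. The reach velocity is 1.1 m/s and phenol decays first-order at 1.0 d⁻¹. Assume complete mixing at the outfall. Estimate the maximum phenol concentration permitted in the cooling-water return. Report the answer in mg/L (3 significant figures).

11.1 mg/L

1100 L/s = 1.1 m³/s.
6.0 µg/L = 0.006 mg/L.
Travel time to the compliance point: t = 9500/1.1 = 8636 s = 0.09996 d; decay factor exp(−1.0·0.09996) = 0.9049.
So the concentration just after mixing may be at most 0.12/0.9049 = 0.1326 mg/L.
Mass balance: 0.1326·96.2 = 1.1·Cₑ + 95.1·0.006.
Cₑ = (12.76 − 0.5706) / 1.1 = 11.08 mg/L.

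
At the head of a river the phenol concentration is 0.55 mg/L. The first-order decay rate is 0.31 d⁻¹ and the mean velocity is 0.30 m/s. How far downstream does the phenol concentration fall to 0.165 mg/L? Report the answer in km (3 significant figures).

From C = C₀·e^(−kt), t = ln(C₀/C)/k = ln(0.55/0.165)/0.31 = 1.204/0.31 = 3.884 d.
Distance = v·t = 0.30 m/s × 3.356e+05 s = 1.007e+05 m = 100.7 km.

101 km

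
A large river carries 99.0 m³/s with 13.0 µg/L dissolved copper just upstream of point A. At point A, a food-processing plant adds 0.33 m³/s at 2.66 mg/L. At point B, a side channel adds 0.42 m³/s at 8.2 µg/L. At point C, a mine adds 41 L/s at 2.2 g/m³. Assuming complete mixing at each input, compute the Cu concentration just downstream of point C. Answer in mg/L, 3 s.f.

13.0 µg/L = 0.013 mg/L.
After input A: C = (99·0.013 + 0.33·2.66) / 99.33 = 0.02179 mg/L.
8.2 µg/L = 0.0082 mg/L.
After input B: C = (99.33·0.02179 + 0.42·0.0082) / 99.75 = 0.02174 mg/L.
41 L/s = 0.041 m³/s.
After input C: C = (99.75·0.02174 + 0.041·2.2) / 99.79 = 0.02263 mg/L.

0.0226 mg/L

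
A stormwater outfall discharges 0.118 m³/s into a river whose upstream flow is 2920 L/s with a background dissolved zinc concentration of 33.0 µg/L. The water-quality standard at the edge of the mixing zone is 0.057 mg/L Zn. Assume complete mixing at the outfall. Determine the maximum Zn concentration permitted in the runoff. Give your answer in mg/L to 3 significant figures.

0.651 mg/L

2920 L/s = 2.92 m³/s.
33.0 µg/L = 0.033 mg/L.
Mass balance: 0.057·3.038 = 0.118·Cₑ + 2.92·0.033.
Cₑ = (0.1732 − 0.09636) / 0.118 = 0.6509 mg/L.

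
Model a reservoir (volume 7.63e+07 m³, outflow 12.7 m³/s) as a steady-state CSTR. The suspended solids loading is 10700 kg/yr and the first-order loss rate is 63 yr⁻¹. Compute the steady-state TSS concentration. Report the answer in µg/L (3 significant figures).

Outflow Q = 12.7 m³/s × 3.156e+07 s/yr = 4.008e+08 m³/yr.
Steady-state CSTR mass balance: W = Q·C + k·V·C, so C = W/(Q + kV).
Q + kV = 4.008e+08 + 63·7.63e+07 = 5.208e+09 m³/yr.
C = 10700/5.208e+09 = 2.055e-06 kg/m³ = 0.002055 mg/L = 2.055 µg/L.

2.05 µg/L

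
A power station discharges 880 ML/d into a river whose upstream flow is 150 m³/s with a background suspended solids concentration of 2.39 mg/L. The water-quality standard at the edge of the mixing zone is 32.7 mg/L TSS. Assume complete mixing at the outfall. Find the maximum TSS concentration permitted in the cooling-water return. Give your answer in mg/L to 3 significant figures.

880 ML/d = 10.19 m³/s.
Mass balance: 32.7·160.2 = 10.19·Cₑ + 150·2.39.
Cₑ = (5238 − 358.5) / 10.19 = 479.1 mg/L.

479 mg/L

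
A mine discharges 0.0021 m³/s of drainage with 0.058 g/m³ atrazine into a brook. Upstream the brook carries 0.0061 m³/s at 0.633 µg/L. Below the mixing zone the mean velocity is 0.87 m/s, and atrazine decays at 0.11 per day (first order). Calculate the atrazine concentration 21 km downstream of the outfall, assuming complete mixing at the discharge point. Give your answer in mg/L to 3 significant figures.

0.0149 mg/L

0.633 µg/L = 0.000633 mg/L.
After complete mixing, C₀ = (0.0021·0.058 + 0.0061·0.000633) / 0.0082 = 0.01532 mg/L.
Travel time t = 2.1e+04 m / 0.87 m/s = 2.414e+04 s = 0.2794 d.
C = 0.01532·exp(−0.11·0.2794) = 0.01532·0.9697 = 0.01486 mg/L.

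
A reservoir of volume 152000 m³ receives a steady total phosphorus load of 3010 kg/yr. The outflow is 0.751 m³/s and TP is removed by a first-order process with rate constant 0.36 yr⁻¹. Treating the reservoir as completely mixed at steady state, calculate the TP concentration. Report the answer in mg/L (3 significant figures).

Outflow Q = 0.751 m³/s × 3.156e+07 s/yr = 2.37e+07 m³/yr.
Steady-state CSTR mass balance: W = Q·C + k·V·C, so C = W/(Q + kV).
Q + kV = 2.37e+07 + 0.36·152000 = 2.375e+07 m³/yr.
C = 3010/2.375e+07 = 0.0001267 kg/m³ = 0.1267 mg/L.

0.127 mg/L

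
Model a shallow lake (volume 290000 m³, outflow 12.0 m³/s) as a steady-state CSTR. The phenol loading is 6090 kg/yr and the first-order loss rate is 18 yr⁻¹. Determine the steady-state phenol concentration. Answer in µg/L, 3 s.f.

15.9 µg/L

Outflow Q = 12.0 m³/s × 3.156e+07 s/yr = 3.787e+08 m³/yr.
Steady-state CSTR mass balance: W = Q·C + k·V·C, so C = W/(Q + kV).
Q + kV = 3.787e+08 + 18·290000 = 3.839e+08 m³/yr.
C = 6090/3.839e+08 = 1.586e-05 kg/m³ = 0.01586 mg/L = 15.86 µg/L.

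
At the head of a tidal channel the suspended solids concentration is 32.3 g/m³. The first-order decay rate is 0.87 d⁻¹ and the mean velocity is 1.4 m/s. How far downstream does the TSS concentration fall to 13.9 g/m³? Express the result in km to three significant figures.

From C = C₀·e^(−kt), t = ln(C₀/C)/k = ln(32.3/13.9)/0.87 = 0.8432/0.87 = 0.9692 d.
Distance = v·t = 1.4 m/s × 8.374e+04 s = 1.172e+05 m = 117.2 km.

117 km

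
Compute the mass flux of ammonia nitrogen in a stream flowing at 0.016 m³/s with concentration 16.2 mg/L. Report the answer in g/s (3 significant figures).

Mass flux = Q·C = 0.016 m³/s × 16.2 g/m³ = 0.2592 g/s.

0.259 g/s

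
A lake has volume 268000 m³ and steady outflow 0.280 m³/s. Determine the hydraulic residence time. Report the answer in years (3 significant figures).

Q = 0.280 m³/s × 3.156e+07 s/yr = 8.836e+06 m³/yr.
Hydraulic residence time τ = V/Q = 268000/8.836e+06 = 0.03033 yr.

0.0303 yr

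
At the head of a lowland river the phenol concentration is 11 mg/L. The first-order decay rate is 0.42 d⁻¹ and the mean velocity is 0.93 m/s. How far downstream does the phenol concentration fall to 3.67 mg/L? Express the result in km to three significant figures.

From C = C₀·e^(−kt), t = ln(C₀/C)/k = ln(11/3.67)/0.42 = 1.098/0.42 = 2.614 d.
Distance = v·t = 0.93 m/s × 2.258e+05 s = 2.1e+05 m = 210 km.

210 km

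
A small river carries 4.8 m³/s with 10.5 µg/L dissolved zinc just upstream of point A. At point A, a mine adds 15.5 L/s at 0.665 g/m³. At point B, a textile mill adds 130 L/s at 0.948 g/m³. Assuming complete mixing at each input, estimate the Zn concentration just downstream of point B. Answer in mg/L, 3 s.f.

10.5 µg/L = 0.0105 mg/L.
15.5 L/s = 0.0155 m³/s.
After input A: C = (4.8·0.0105 + 0.0155·0.665) / 4.816 = 0.01261 mg/L.
130 L/s = 0.13 m³/s.
After input B: C = (4.816·0.01261 + 0.13·0.948) / 4.946 = 0.03719 mg/L.

0.0372 mg/L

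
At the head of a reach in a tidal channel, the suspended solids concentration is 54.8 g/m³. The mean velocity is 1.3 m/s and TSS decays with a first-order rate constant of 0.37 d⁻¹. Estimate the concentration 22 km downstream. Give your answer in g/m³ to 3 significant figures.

Travel time t = 22 km / 1.3 m/s = 2.2e+04/1.3 = 1.692e+04 s = 0.1959 d.
First-order decay: C = 54.8·exp(−0.37·0.1959) = 54.8·0.9301 = 50.97 g/m³.

51.0 g/m³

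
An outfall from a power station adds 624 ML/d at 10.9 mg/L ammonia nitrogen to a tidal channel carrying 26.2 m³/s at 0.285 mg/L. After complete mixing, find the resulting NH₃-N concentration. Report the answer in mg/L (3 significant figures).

624 ML/d = 7.222 m³/s.
Conservation of mass across the mixing zone: C = (7.222·10.9 + 26.2·0.285) / (7.222 + 26.2) = 86.19/33.42 = 2.579 mg/L.

2.58 mg/L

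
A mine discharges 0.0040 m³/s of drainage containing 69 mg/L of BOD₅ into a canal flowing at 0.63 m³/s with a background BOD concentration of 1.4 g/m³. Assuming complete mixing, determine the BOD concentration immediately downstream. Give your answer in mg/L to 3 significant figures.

1.83 mg/L

By mass balance at complete mixing, C = (0.004·69 + 0.63·1.4) / (0.004 + 0.63) = 1.158/0.634 = 1.826 mg/L.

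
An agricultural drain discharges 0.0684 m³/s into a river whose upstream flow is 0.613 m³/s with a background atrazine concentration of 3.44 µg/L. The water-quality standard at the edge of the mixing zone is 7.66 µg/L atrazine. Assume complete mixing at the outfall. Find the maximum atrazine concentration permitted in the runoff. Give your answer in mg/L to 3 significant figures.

0.0455 mg/L

3.44 µg/L = 0.00344 mg/L.
7.66 µg/L = 0.00766 mg/L.
Mass balance: 0.00766·0.6814 = 0.0684·Cₑ + 0.613·0.00344.
Cₑ = (0.00522 − 0.002109) / 0.0684 = 0.04548 mg/L.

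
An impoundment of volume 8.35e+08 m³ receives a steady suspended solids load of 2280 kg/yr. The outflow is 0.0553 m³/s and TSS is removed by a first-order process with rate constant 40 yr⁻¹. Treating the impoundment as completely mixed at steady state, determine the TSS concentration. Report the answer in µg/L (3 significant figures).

Outflow Q = 0.0553 m³/s × 3.156e+07 s/yr = 1.745e+06 m³/yr.
Steady-state CSTR mass balance: W = Q·C + k·V·C, so C = W/(Q + kV).
Q + kV = 1.745e+06 + 40·8.35e+08 = 3.34e+10 m³/yr.
C = 2280/3.34e+10 = 6.826e-08 kg/m³ = 6.826e-05 mg/L = 0.06826 µg/L.

0.0683 µg/L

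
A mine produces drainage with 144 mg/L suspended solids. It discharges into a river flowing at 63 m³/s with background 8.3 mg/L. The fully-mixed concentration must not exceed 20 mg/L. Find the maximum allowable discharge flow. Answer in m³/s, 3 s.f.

Mass balance at complete mixing: C_std·(Q_w + Q_r) = Q_w·C_e + Q_r·C_b.
Rearranging, Q_w = Q_r·(C_std − C_b)/(C_e − C_std) = 63·(20 − 8.3) / (144 − 20) = 5.944 m³/s.

5.94 m³/s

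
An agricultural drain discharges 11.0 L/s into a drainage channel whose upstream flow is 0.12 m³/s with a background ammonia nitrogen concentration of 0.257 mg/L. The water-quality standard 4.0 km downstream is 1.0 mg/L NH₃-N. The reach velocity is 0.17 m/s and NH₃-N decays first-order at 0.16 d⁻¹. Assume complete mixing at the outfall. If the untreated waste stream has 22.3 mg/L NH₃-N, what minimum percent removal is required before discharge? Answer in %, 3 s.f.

56.8 %

11.0 L/s = 0.011 m³/s.
Travel time to the compliance point: t = 4000/0.17 = 2.353e+04 s = 0.2723 d; decay factor exp(−0.16·0.2723) = 0.9574.
So the concentration just after mixing may be at most 1/0.9574 = 1.045 mg/L.
Mass balance: 1.045·0.131 = 0.011·Cₑ + 0.12·0.257.
Cₑ = (0.1368 − 0.03084) / 0.011 = 9.636 mg/L.
Required removal = 1 − 9.636/22.3 = 56.79 %.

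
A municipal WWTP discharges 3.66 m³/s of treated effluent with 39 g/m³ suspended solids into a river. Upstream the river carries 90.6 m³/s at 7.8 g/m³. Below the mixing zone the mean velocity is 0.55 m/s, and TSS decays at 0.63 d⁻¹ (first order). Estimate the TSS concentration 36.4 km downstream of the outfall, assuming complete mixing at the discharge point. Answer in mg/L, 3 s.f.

After complete mixing, C₀ = (3.66·39 + 90.6·7.8) / 94.26 = 9.011 mg/L.
Travel time t = 3.64e+04 m / 0.55 m/s = 6.618e+04 s = 0.766 d.
C = 9.011·exp(−0.63·0.766) = 9.011·0.6172 = 5.562 mg/L.

5.56 mg/L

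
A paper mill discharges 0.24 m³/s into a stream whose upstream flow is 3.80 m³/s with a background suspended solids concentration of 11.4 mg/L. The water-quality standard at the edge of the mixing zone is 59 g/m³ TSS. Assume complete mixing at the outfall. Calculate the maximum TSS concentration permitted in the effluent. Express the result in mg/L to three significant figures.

813 mg/L

Mass balance: 59·4.04 = 0.24·Cₑ + 3.8·11.4.
Cₑ = (238.4 − 43.32) / 0.24 = 812.7 mg/L.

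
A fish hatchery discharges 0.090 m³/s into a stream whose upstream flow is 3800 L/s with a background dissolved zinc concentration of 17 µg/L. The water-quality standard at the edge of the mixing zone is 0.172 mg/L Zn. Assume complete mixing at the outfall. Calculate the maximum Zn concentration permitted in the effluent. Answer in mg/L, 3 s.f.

3800 L/s = 3.8 m³/s.
17 µg/L = 0.017 mg/L.
Mass balance: 0.172·3.89 = 0.09·Cₑ + 3.8·0.017.
Cₑ = (0.6691 − 0.0646) / 0.09 = 6.716 mg/L.

6.72 mg/L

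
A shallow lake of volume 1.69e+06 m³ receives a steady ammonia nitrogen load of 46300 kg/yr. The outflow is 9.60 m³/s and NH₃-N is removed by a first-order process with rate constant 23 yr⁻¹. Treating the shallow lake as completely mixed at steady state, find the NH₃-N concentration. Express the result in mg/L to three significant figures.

0.135 mg/L

Outflow Q = 9.60 m³/s × 3.156e+07 s/yr = 3.03e+08 m³/yr.
Steady-state CSTR mass balance: W = Q·C + k·V·C, so C = W/(Q + kV).
Q + kV = 3.03e+08 + 23·1.69e+06 = 3.418e+08 m³/yr.
C = 46300/3.418e+08 = 0.0001355 kg/m³ = 0.1355 mg/L.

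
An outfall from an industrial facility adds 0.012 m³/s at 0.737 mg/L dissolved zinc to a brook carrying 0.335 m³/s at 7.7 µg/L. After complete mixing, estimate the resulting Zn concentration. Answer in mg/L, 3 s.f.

7.7 µg/L = 0.0077 mg/L.
Flow-weighted mixing gives C = (0.012·0.737 + 0.335·0.0077) / (0.012 + 0.335) = 0.01142/0.347 = 0.03292 mg/L.

0.0329 mg/L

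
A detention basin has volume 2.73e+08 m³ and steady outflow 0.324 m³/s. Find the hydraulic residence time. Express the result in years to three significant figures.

26.7 yr

Q = 0.324 m³/s × 3.156e+07 s/yr = 1.022e+07 m³/yr.
Hydraulic residence time τ = V/Q = 2.73e+08/1.022e+07 = 26.7 yr.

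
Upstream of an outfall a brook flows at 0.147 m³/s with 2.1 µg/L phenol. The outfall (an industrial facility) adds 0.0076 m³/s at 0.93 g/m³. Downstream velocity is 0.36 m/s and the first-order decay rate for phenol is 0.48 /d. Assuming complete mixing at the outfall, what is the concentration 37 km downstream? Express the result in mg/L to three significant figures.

2.1 µg/L = 0.0021 mg/L.
After complete mixing, C₀ = (0.0076·0.93 + 0.147·0.0021) / 0.1546 = 0.04771 mg/L.
Travel time t = 3.7e+04 m / 0.36 m/s = 1.028e+05 s = 1.19 d.
C = 0.04771·exp(−0.48·1.19) = 0.04771·0.565 = 0.02696 mg/L.

0.0270 mg/L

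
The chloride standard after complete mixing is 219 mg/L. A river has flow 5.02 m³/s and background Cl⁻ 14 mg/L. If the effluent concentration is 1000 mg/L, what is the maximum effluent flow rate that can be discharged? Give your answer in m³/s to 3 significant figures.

Mass balance at complete mixing: C_std·(Q_w + Q_r) = Q_w·C_e + Q_r·C_b.
Rearranging, Q_w = Q_r·(C_std − C_b)/(C_e − C_std) = 5.02·(219 − 14) / (1000 − 219) = 1.318 m³/s.

1.32 m³/s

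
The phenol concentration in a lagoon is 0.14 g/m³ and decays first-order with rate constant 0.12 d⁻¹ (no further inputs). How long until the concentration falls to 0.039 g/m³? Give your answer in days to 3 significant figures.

t = ln(C₀/C)/k = ln(0.14/0.039)/0.12 = 1.278/0.12 = 10.65 d.

10.7 d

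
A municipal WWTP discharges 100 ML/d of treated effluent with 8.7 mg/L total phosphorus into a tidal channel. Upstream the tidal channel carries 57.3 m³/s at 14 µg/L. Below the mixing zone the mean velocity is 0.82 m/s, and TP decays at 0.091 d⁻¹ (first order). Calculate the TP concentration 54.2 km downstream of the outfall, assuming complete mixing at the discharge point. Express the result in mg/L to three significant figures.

100 ML/d = 1.157 m³/s.
14 µg/L = 0.014 mg/L.
After complete mixing, C₀ = (1.157·8.7 + 57.3·0.014) / 58.46 = 0.186 mg/L.
Travel time t = 5.42e+04 m / 0.82 m/s = 6.61e+04 s = 0.765 d.
C = 0.186·exp(−0.091·0.765) = 0.186·0.9328 = 0.1735 mg/L.

0.173 mg/L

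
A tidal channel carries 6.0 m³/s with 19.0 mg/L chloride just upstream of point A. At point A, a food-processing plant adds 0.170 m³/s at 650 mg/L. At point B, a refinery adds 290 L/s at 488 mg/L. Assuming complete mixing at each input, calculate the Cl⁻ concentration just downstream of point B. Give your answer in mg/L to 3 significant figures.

After input A: C = (6·19 + 0.17·650) / 6.17 = 36.39 mg/L.
290 L/s = 0.29 m³/s.
After input B: C = (6.17·36.39 + 0.29·488) / 6.46 = 56.66 mg/L.

56.7 mg/L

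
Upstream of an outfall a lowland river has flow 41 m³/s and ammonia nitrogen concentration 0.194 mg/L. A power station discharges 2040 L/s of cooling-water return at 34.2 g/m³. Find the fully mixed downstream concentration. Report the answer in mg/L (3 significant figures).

1.81 mg/L

2040 L/s = 2.04 m³/s.
Flow-weighted mixing gives C = (2.04·34.2 + 41·0.194) / (2.04 + 41) = 77.72/43.04 = 1.806 mg/L.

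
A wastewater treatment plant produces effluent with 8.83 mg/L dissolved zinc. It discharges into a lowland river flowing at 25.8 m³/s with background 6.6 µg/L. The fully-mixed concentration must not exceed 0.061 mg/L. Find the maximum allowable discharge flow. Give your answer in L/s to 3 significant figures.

160 L/s

6.6 µg/L = 0.0066 mg/L.
Mass balance at complete mixing: C_std·(Q_w + Q_r) = Q_w·C_e + Q_r·C_b.
Rearranging, Q_w = Q_r·(C_std − C_b)/(C_e − C_std) = 25.8·(0.061 − 0.0066) / (8.83 − 0.061) = 0.1601 m³/s.
= 160.1 L/s.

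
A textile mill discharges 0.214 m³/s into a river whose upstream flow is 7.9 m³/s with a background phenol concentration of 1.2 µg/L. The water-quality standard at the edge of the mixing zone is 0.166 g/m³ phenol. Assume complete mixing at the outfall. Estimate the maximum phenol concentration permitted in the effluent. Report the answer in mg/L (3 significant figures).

1.2 µg/L = 0.0012 mg/L.
Mass balance: 0.166·8.114 = 0.214·Cₑ + 7.9·0.0012.
Cₑ = (1.347 − 0.00948) / 0.214 = 6.25 mg/L.

6.25 mg/L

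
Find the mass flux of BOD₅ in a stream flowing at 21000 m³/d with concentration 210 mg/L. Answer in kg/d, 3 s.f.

4410 kg/d

21000 m³/d = 0.2431 m³/s.
Mass flux = Q·C = 0.2431 m³/s × 210 g/m³ = 51.04 g/s.
= 51.04 g/s × 86.4 = 4410 kg/d.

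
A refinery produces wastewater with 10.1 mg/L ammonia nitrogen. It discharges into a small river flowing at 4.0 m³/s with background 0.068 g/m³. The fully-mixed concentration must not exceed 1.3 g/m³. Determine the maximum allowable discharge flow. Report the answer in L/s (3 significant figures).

560 L/s

Mass balance at complete mixing: C_std·(Q_w + Q_r) = Q_w·C_e + Q_r·C_b.
Rearranging, Q_w = Q_r·(C_std − C_b)/(C_e − C_std) = 4.0·(1.3 − 0.068) / (10.1 − 1.3) = 0.56 m³/s.
= 560 L/s.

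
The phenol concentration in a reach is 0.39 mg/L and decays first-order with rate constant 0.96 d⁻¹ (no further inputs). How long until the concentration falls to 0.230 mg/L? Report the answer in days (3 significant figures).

0.550 d

t = ln(C₀/C)/k = ln(0.39/0.230)/0.96 = 0.5281/0.96 = 0.5501 d.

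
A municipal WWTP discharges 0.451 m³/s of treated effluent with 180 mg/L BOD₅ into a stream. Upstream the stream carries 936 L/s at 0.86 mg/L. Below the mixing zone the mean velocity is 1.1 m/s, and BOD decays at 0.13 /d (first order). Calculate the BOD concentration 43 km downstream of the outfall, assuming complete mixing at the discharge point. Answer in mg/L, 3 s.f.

55.7 mg/L

936 L/s = 0.936 m³/s.
After complete mixing, C₀ = (0.451·180 + 0.936·0.86) / 1.387 = 59.11 mg/L.
Travel time t = 4.3e+04 m / 1.1 m/s = 3.909e+04 s = 0.4524 d.
C = 59.11·exp(−0.13·0.4524) = 59.11·0.9429 = 55.73 mg/L.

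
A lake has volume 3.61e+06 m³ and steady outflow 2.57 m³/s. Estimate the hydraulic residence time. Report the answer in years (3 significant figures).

0.0445 yr

Q = 2.57 m³/s × 3.156e+07 s/yr = 8.11e+07 m³/yr.
Hydraulic residence time τ = V/Q = 3.61e+06/8.11e+07 = 0.04451 yr.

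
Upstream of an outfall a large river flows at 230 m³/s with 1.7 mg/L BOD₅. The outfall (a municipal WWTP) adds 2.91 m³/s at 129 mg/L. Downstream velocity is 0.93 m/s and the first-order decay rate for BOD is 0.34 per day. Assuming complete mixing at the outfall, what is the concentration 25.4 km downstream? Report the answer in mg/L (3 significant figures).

2.96 mg/L

After complete mixing, C₀ = (2.91·129 + 230·1.7) / 232.9 = 3.29 mg/L.
Travel time t = 2.54e+04 m / 0.93 m/s = 2.731e+04 s = 0.3161 d.
C = 3.29·exp(−0.34·0.3161) = 3.29·0.8981 = 2.955 mg/L.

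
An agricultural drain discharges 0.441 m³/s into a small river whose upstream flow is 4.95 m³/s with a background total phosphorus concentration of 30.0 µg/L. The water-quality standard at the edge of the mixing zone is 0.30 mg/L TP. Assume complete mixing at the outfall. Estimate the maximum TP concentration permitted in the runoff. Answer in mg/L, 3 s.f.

30.0 µg/L = 0.03 mg/L.
Mass balance: 0.3·5.391 = 0.441·Cₑ + 4.95·0.03.
Cₑ = (1.617 − 0.1485) / 0.441 = 3.331 mg/L.

3.33 mg/L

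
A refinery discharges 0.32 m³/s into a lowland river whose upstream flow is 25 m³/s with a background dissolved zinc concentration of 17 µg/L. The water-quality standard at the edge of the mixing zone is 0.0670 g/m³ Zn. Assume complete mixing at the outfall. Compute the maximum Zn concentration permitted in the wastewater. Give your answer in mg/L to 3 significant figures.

3.97 mg/L

17 µg/L = 0.017 mg/L.
Mass balance: 0.067·25.32 = 0.32·Cₑ + 25·0.017.
Cₑ = (1.696 − 0.425) / 0.32 = 3.973 mg/L.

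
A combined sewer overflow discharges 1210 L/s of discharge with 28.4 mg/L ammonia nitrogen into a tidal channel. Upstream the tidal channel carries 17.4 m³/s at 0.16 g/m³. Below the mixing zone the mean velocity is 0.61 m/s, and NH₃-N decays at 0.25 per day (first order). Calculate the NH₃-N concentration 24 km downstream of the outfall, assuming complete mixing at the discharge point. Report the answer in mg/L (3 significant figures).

1.78 mg/L

1210 L/s = 1.21 m³/s.
After complete mixing, C₀ = (1.21·28.4 + 17.4·0.16) / 18.61 = 1.996 mg/L.
Travel time t = 2.4e+04 m / 0.61 m/s = 3.934e+04 s = 0.4554 d.
C = 1.996·exp(−0.25·0.4554) = 1.996·0.8924 = 1.781 mg/L.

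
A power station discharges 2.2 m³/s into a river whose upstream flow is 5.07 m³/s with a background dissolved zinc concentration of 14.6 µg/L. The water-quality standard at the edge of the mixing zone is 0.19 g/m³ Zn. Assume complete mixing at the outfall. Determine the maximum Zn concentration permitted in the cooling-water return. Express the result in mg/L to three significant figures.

0.594 mg/L

14.6 µg/L = 0.0146 mg/L.
Mass balance: 0.19·7.27 = 2.2·Cₑ + 5.07·0.0146.
Cₑ = (1.381 − 0.07402) / 2.2 = 0.5942 mg/L.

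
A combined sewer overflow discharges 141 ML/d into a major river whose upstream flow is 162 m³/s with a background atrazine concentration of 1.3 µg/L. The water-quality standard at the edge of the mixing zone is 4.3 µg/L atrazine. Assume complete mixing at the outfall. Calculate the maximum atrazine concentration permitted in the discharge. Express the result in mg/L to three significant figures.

141 ML/d = 1.632 m³/s.
1.3 µg/L = 0.0013 mg/L.
4.3 µg/L = 0.0043 mg/L.
Mass balance: 0.0043·163.6 = 1.632·Cₑ + 162·0.0013.
Cₑ = (0.7036 − 0.2106) / 1.632 = 0.3021 mg/L.

0.302 mg/L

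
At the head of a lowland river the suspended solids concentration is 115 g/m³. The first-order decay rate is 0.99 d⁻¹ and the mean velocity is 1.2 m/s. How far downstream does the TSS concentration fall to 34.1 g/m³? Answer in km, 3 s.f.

127 km

From C = C₀·e^(−kt), t = ln(C₀/C)/k = ln(115/34.1)/0.99 = 1.216/0.99 = 1.228 d.
Distance = v·t = 1.2 m/s × 1.061e+05 s = 1.273e+05 m = 127.3 km.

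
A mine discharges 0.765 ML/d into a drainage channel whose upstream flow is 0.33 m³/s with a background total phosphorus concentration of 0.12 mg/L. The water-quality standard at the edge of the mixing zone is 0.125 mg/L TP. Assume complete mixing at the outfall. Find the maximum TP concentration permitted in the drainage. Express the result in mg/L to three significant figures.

0.311 mg/L

0.765 ML/d = 0.008854 m³/s.
Mass balance: 0.125·0.3389 = 0.008854·Cₑ + 0.33·0.12.
Cₑ = (0.04236 − 0.0396) / 0.008854 = 0.3114 mg/L.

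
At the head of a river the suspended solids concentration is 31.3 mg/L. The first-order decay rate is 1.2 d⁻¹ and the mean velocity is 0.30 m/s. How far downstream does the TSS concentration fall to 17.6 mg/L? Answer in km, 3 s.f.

From C = C₀·e^(−kt), t = ln(C₀/C)/k = ln(31.3/17.6)/1.2 = 0.5757/1.2 = 0.4798 d.
Distance = v·t = 0.30 m/s × 4.145e+04 s = 1.244e+04 m = 12.44 km.

12.4 km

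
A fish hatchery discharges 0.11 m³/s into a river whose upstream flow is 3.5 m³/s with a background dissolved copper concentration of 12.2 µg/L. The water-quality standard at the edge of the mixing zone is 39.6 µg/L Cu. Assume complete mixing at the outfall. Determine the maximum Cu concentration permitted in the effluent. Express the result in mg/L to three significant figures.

0.911 mg/L

12.2 µg/L = 0.0122 mg/L.
39.6 µg/L = 0.0396 mg/L.
Mass balance: 0.0396·3.61 = 0.11·Cₑ + 3.5·0.0122.
Cₑ = (0.143 − 0.0427) / 0.11 = 0.9114 mg/L.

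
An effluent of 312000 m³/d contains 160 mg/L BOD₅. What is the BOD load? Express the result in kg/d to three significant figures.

312000 m³/d = 3.611 m³/s.
Mass flux = Q·C = 3.611 m³/s × 160 g/m³ = 577.8 g/s.
= 577.8 g/s × 86.4 = 4.992e+04 kg/d.

49900 kg/d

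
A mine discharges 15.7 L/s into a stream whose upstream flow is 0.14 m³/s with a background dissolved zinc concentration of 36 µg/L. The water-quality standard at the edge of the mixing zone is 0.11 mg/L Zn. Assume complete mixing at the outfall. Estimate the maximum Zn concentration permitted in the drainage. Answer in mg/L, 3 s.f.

15.7 L/s = 0.0157 m³/s.
36 µg/L = 0.036 mg/L.
Mass balance: 0.11·0.1557 = 0.0157·Cₑ + 0.14·0.036.
Cₑ = (0.01713 − 0.00504) / 0.0157 = 0.7699 mg/L.

0.770 mg/L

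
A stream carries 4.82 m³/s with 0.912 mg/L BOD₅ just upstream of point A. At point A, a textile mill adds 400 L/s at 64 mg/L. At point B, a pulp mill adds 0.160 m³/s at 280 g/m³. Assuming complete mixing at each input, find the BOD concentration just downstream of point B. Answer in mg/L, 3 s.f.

13.9 mg/L

400 L/s = 0.4 m³/s.
After input A: C = (4.82·0.912 + 0.4·64) / 5.22 = 5.746 mg/L.
After input B: C = (5.22·5.746 + 0.16·280) / 5.38 = 13.9 mg/L.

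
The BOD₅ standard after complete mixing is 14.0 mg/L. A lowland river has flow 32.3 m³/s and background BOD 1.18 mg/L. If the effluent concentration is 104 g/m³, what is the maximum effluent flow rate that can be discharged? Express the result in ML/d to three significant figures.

Mass balance at complete mixing: C_std·(Q_w + Q_r) = Q_w·C_e + Q_r·C_b.
Rearranging, Q_w = Q_r·(C_std − C_b)/(C_e − C_std) = 32.3·(14 − 1.18) / (104 − 14) = 4.601 m³/s.
= 397.5 ML/d.

398 ML/d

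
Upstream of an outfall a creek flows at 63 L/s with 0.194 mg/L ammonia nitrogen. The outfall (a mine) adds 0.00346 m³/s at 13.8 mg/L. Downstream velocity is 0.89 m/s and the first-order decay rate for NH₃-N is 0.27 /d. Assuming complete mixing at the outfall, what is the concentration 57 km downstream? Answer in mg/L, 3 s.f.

63 L/s = 0.063 m³/s.
After complete mixing, C₀ = (0.00346·13.8 + 0.063·0.194) / 0.06646 = 0.9023 mg/L.
Travel time t = 5.7e+04 m / 0.89 m/s = 6.404e+04 s = 0.7413 d.
C = 0.9023·exp(−0.27·0.7413) = 0.9023·0.8186 = 0.7387 mg/L.

0.739 mg/L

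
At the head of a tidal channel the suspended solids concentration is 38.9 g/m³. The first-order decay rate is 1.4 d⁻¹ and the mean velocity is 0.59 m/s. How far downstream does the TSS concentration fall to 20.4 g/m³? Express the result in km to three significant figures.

23.5 km

From C = C₀·e^(−kt), t = ln(C₀/C)/k = ln(38.9/20.4)/1.4 = 0.6455/1.4 = 0.461 d.
Distance = v·t = 0.59 m/s × 3.983e+04 s = 2.35e+04 m = 23.5 km.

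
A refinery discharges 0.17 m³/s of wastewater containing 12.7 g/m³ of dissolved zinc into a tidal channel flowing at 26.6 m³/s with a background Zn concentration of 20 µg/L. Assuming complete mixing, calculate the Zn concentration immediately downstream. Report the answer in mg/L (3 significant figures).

20 µg/L = 0.02 mg/L.
Conservation of mass across the mixing zone: C = (0.17·12.7 + 26.6·0.02) / (0.17 + 26.6) = 2.691/26.77 = 0.1005 mg/L.

0.101 mg/L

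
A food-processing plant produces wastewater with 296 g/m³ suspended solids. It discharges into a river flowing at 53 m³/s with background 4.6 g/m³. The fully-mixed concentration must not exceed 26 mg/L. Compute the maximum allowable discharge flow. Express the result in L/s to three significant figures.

Mass balance at complete mixing: C_std·(Q_w + Q_r) = Q_w·C_e + Q_r·C_b.
Rearranging, Q_w = Q_r·(C_std − C_b)/(C_e − C_std) = 53·(26 − 4.6) / (296 − 26) = 4.201 m³/s.
= 4201 L/s.

4200 L/s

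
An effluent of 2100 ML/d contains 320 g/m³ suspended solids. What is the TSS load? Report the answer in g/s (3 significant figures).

7780 g/s

2100 ML/d = 24.31 m³/s.
Mass flux = Q·C = 24.31 m³/s × 320 g/m³ = 7778 g/s.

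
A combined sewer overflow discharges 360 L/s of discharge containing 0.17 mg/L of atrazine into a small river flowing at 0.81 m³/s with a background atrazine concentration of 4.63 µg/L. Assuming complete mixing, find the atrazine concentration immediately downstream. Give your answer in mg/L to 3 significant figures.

360 L/s = 0.36 m³/s.
4.63 µg/L = 0.00463 mg/L.
Flow-weighted mixing gives C = (0.36·0.17 + 0.81·0.00463) / (0.36 + 0.81) = 0.06495/1.17 = 0.05551 mg/L.

0.0555 mg/L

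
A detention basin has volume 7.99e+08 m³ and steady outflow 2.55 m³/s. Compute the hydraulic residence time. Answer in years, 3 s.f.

9.93 yr

Q = 2.55 m³/s × 3.156e+07 s/yr = 8.047e+07 m³/yr.
Hydraulic residence time τ = V/Q = 7.99e+08/8.047e+07 = 9.929 yr.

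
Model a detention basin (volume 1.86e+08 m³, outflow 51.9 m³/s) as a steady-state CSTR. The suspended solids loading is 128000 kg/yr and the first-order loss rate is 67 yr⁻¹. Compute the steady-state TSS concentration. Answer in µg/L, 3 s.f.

9.08 µg/L

Outflow Q = 51.9 m³/s × 3.156e+07 s/yr = 1.638e+09 m³/yr.
Steady-state CSTR mass balance: W = Q·C + k·V·C, so C = W/(Q + kV).
Q + kV = 1.638e+09 + 67·1.86e+08 = 1.41e+10 m³/yr.
C = 128000/1.41e+10 = 9.078e-06 kg/m³ = 0.009078 mg/L = 9.078 µg/L.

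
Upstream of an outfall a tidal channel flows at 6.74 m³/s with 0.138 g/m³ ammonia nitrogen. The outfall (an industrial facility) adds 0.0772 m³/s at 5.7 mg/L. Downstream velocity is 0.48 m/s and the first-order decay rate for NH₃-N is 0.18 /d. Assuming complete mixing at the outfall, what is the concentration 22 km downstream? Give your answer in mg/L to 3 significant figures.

After complete mixing, C₀ = (0.0772·5.7 + 6.74·0.138) / 6.817 = 0.201 mg/L.
Travel time t = 2.2e+04 m / 0.48 m/s = 4.583e+04 s = 0.5305 d.
C = 0.201·exp(−0.18·0.5305) = 0.201·0.9089 = 0.1827 mg/L.

0.183 mg/L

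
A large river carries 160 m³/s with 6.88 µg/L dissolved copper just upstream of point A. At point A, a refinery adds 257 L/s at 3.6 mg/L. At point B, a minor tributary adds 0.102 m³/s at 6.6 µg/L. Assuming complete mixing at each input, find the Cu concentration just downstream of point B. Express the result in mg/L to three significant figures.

0.0126 mg/L

6.88 µg/L = 0.00688 mg/L.
257 L/s = 0.257 m³/s.
After input A: C = (160·0.00688 + 0.257·3.6) / 160.3 = 0.01264 mg/L.
6.6 µg/L = 0.0066 mg/L.
After input B: C = (160.3·0.01264 + 0.102·0.0066) / 160.4 = 0.01264 mg/L.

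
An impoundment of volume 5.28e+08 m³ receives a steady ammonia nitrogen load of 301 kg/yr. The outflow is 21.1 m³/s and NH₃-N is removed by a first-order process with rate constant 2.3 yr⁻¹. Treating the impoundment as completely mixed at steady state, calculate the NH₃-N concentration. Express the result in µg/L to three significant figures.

Outflow Q = 21.1 m³/s × 3.156e+07 s/yr = 6.659e+08 m³/yr.
Steady-state CSTR mass balance: W = Q·C + k·V·C, so C = W/(Q + kV).
Q + kV = 6.659e+08 + 2.3·5.28e+08 = 1.88e+09 m³/yr.
C = 301/1.88e+09 = 1.601e-07 kg/m³ = 0.0001601 mg/L = 0.1601 µg/L.

0.160 µg/L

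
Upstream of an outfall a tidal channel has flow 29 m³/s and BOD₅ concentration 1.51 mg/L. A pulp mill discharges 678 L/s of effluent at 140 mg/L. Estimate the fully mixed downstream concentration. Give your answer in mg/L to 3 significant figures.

4.67 mg/L

678 L/s = 0.678 m³/s.
By mass balance at complete mixing, C = (0.678·140 + 29·1.51) / (0.678 + 29) = 138.7/29.68 = 4.674 mg/L.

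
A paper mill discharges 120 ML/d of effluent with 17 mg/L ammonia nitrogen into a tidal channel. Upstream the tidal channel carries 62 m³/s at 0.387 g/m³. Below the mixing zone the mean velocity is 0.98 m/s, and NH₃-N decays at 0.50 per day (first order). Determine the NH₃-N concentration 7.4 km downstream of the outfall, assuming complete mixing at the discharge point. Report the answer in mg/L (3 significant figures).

120 ML/d = 1.389 m³/s.
After complete mixing, C₀ = (1.389·17 + 62·0.387) / 63.39 = 0.751 mg/L.
Travel time t = 7400 m / 0.98 m/s = 7551 s = 0.0874 d.
C = 0.751·exp(−0.50·0.0874) = 0.751·0.9572 = 0.7189 mg/L.

0.719 mg/L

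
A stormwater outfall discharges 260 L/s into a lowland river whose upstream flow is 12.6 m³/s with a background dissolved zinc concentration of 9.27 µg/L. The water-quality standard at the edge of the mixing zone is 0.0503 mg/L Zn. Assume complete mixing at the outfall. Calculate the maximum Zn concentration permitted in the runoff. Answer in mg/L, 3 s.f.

260 L/s = 0.26 m³/s.
9.27 µg/L = 0.00927 mg/L.
Mass balance: 0.0503·12.86 = 0.26·Cₑ + 12.6·0.00927.
Cₑ = (0.6469 − 0.1168) / 0.26 = 2.039 mg/L.

2.04 mg/L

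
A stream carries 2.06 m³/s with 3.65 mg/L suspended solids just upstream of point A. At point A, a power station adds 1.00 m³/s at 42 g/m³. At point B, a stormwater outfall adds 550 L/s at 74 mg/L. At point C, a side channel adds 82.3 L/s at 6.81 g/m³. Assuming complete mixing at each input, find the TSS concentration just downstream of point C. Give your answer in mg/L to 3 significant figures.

24.6 mg/L

After input A: C = (2.06·3.65 + 1·42) / 3.06 = 16.18 mg/L.
550 L/s = 0.55 m³/s.
After input B: C = (3.06·16.18 + 0.55·74) / 3.61 = 24.99 mg/L.
82.3 L/s = 0.0823 m³/s.
After input C: C = (3.61·24.99 + 0.0823·6.81) / 3.692 = 24.59 mg/L.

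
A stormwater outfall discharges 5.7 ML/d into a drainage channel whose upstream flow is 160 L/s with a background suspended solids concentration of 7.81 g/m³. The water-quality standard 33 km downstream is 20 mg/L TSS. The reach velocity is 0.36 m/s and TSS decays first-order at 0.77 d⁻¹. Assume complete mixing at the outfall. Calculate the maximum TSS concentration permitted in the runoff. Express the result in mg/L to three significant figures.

136 mg/L

5.7 ML/d = 0.06597 m³/s.
160 L/s = 0.16 m³/s.
Travel time to the compliance point: t = 3.3e+04/0.36 = 9.167e+04 s = 1.061 d; decay factor exp(−0.77·1.061) = 0.4418.
So the concentration just after mixing may be at most 20/0.4418 = 45.27 mg/L.
Mass balance: 45.27·0.226 = 0.06597·Cₑ + 0.16·7.81.
Cₑ = (10.23 − 1.25) / 0.06597 = 136.1 mg/L.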